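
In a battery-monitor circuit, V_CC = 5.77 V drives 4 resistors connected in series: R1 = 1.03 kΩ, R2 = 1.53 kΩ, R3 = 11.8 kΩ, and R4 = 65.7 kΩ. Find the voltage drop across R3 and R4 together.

ΣR = 1.03 + 1.53 + 11.8 + 65.7 = 80.06 kΩ.
R_{R3..R4} = 11.8 + 65.7 = 77.50 kΩ.
V = V_CC · R/ΣR = 5.77 × 0.9680 = 5.585 V.

V ≈ 5.59 V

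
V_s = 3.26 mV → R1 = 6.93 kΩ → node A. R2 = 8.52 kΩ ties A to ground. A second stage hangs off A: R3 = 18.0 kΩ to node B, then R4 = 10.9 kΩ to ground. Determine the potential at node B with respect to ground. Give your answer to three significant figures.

The second stage (R3 + R4 = 28.90 kΩ) loads node A in parallel with R2.
R2 ‖ (R3+R4) = 6.580 kΩ.
So V_A = 3.26 × 0.4871 = 1.588 mV.
Then the unloaded second divider: V_B = V_A × R4/(R3+R4) = 1.588 × 0.3772 = 0.5989 mV.

V_B ≈ 0.599 mV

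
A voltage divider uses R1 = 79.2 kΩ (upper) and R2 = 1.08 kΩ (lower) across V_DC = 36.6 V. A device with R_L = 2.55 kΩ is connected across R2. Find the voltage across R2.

V_out ≈ 0.347 V

The load sits in parallel with R2, giving an effective lower resistance R2' = R2·R_L/(R2+R_L) = 0.7587 kΩ.
Now apply the divider: V_out = 36.6 × 0.009488 = 0.3473 V.
(Unloaded it would be 0.492 V; the load pulls it down.)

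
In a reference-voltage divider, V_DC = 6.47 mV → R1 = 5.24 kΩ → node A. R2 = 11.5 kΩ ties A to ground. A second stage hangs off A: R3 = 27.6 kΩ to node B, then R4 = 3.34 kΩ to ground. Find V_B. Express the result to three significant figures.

V_B ≈ 0.430 mV

Node A sees R2 in parallel with the series input of stage 2, R3 + R4 = 30.94 kΩ.
R2 ‖ (R3+R4) = 8.384 kΩ.
So V_A = 6.47 × 0.6154 = 3.982 mV.
V_B = V_A × 0.1080 = 0.4298 mV.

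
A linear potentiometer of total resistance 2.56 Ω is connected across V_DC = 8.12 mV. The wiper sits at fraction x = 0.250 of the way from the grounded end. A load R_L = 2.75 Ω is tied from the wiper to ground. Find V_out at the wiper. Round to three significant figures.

Lower segment x·R_p = 0.6400 Ω; upper segment (1−x)·R_p = 1.920 Ω.
Lower segment in parallel with the load: 0.6400 ‖ 2.75 = 0.5192 Ω.
V_out = 8.12 × 0.5192/(1.920 + 0.5192) = 1.728 mV.

V_out ≈ 1.73 mV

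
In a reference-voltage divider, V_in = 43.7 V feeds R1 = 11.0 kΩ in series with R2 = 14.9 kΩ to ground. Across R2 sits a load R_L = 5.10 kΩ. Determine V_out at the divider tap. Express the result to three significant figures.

First combine the lower leg with the load: R2 ‖ R_L = 3.799 kΩ.
Now apply the divider: V_out = 43.7 × 0.2567 = 11.22 V.

V_out ≈ 11.2 V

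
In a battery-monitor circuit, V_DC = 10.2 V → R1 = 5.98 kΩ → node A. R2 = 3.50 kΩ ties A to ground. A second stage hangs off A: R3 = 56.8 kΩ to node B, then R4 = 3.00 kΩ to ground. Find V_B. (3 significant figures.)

Node A sees R2 in parallel with the series input of stage 2, R3 + R4 = 59.80 kΩ.
R2 ‖ (R3+R4) = 3.306 kΩ.
First divider: V_A = V_DC · 3.306/(5.98 + 3.306) = 3.632 V.
V_B = V_A × 0.05017 = 0.1822 V.

V_B ≈ 0.182 V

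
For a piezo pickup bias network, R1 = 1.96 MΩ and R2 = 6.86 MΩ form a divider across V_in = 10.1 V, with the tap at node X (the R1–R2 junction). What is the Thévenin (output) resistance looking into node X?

R_th ≈ 1.52 MΩ

With V_in suppressed (replaced by a short), R_th = R1 ‖ R2 = (1.960 × 6.86)/(1.960 + 6.86) = 1.524 MΩ.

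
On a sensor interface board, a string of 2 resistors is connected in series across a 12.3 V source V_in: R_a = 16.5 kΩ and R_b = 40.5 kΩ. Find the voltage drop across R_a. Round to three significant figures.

V ≈ 3.56 V

Total series resistance ΣR = 16.5 + 40.5 = 57.00 kΩ.
V = V_in · R/ΣR = 12.3 × 0.2895 = 3.561 V.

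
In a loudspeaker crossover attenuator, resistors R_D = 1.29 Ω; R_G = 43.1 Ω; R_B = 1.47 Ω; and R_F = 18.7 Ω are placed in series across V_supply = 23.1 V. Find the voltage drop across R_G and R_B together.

Series total: ΣR = 1.29 + 43.1 + 1.47 + 18.7 = 64.56 Ω.
R_{R_G..R_B} = 43.1 + 1.47 = 44.57 Ω.
Voltage divider: V = V_supply · (44.57 / 64.56) = 23.1 × 0.6904 = 15.95 V.

V ≈ 15.9 V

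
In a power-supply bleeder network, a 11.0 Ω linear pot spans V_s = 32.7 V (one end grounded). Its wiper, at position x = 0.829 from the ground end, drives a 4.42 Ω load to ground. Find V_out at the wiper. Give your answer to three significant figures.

V_out ≈ 20.0 V

Split the track: R_lower = x·R_p = 9.119 Ω, R_upper = (1−x)·R_p = 1.881 Ω.
Lower segment in parallel with the load: 9.119 ‖ 4.42 = 2.977 Ω.
Loaded-divider output: V_out = 32.7 × 0.6128 = 20.04 V.
(Unloaded: V_out = x·V_s = 27.1 V.)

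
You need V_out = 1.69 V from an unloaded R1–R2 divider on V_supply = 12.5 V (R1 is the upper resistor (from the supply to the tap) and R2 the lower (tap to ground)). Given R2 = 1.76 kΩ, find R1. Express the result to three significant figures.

R1 ≈ 11.3 kΩ

V_out/V_supply = R2/(R1+R2) = 0.1352.
R1 = R2·(1/k − 1) = 1.76 × 6.396 = 11.26 kΩ.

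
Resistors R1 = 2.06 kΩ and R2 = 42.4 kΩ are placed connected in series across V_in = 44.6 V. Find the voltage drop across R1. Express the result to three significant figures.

Total series resistance ΣR = 2.06 + 42.4 = 44.46 kΩ.
Voltage divider: V = V_in · (2.060 / 44.46) = 44.6 × 0.04633 = 2.066 V.

V ≈ 2.07 V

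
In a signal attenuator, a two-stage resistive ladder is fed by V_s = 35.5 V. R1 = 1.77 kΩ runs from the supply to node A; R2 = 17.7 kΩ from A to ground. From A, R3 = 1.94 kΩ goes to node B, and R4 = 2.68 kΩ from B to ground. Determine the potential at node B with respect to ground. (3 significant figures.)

Node A sees R2 in parallel with the series input of stage 2, R3 + R4 = 4.620 kΩ.
Effective lower resistance at A: R2 ‖ 4.620 = 3.664 kΩ.
So V_A = 35.5 × 0.6743 = 23.94 V.
Then the unloaded second divider: V_B = V_A × R4/(R3+R4) = 23.94 × 0.5801 = 13.88 V.

V_B ≈ 13.9 V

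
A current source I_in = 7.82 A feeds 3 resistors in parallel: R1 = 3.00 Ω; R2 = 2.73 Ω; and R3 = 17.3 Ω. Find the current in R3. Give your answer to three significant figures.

Conductances: ΣG = 1/3.00 + 1/2.73 + 1/17.3 = 0.7574 (1/Ω).
By the current-divider rule, I = I_in · G_k/ΣG = 7.82 × 0.07631 = 0.5968 A.

I ≈ 0.597 A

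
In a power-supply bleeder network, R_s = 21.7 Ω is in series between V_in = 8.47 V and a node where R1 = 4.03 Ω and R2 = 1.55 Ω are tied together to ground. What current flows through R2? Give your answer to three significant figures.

Parallel bank: R_p = 1/(1/4.03 + 1/1.55) = 1.119 Ω.
V_A = 8.47 × 1.119/22.82 = 0.4155 V.
I(R2) = V_A / R2 = 0.4155/1.55 = 0.2681 A.

I ≈ 0.268 A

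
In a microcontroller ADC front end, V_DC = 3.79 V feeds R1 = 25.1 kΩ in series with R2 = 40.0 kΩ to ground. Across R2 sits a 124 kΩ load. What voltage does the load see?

First combine the lower leg with the load: R2 ‖ R_L = 30.24 kΩ.
Now apply the divider: V_out = 3.79 × 0.5465 = 2.071 V.
(Unloaded it would be 2.33 V; the load pulls it down.)

V_out ≈ 2.07 V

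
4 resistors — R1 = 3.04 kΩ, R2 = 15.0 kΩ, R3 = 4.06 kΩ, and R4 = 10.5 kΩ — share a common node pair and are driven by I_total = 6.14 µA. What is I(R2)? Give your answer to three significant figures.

Total conductance ΣG = 1/3.04 + 1/15.0 + 1/4.06 + 1/10.5 = 0.7372 (units of 1/kΩ).
R2 takes the fraction G_k/ΣG = 0.06667/0.7372 = 0.09044, so I = 6.14 × 0.09044 = 0.5553 µA.

I ≈ 0.555 µA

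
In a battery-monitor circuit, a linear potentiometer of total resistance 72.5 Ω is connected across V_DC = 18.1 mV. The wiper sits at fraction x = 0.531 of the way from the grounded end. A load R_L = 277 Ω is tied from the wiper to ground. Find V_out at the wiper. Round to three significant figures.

V_out ≈ 9.02 mV

The pot divides into 34.00 Ω above the wiper and 38.50 Ω below.
Lower segment in parallel with the load: 38.50 ‖ 277 = 33.80 Ω.
Then V_out = V_DC · 33.80/(34.00 + 33.80) = 9.023 mV.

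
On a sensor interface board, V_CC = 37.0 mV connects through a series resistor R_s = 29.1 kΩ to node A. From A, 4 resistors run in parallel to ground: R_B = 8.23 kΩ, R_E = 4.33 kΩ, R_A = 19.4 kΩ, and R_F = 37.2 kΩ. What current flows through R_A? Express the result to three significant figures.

Equivalent of the parallel group: R_p = 2.321 kΩ.
V_A by voltage divider: V_A = 37.0 × 2.321/(29.1 + 2.321) = 2.733 mV.
Branch current I = V_A/R_A = 2.733/19.4 = 0.1409 µA.

I ≈ 0.141 µA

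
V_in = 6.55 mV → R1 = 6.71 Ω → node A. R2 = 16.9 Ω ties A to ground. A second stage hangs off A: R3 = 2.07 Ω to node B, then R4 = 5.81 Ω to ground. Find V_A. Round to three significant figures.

Node A sees R2 in parallel with the series input of stage 2, R3 + R4 = 7.880 Ω.
R2 ‖ (R3+R4) = 5.374 Ω.
So V_A = 6.55 × 0.4447 = 2.913 mV.

V_A ≈ 2.91 mV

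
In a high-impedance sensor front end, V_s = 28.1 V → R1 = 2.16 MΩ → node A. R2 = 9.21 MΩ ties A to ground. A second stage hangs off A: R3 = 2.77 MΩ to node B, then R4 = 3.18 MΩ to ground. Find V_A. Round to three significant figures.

V_A ≈ 17.6 V

Looking into the second stage from A: R3 + R4 = 5.950 MΩ appears in parallel with R2.
Effective lower resistance at A: R2 ‖ 5.950 = 3.615 MΩ.
So V_A = 28.1 × 0.6260 = 17.59 V.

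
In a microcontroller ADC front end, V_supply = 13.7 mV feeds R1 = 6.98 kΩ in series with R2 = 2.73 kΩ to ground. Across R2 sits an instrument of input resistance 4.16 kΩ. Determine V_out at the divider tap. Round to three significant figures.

First combine the lower leg with the load: R2 ‖ R_L = 1.648 kΩ.
Voltage divider with the loaded lower leg: V_out = 13.7 × 1.648/(6.98 + 1.648) = 13.7 × 0.1910 = 2.617 mV.

V_out ≈ 2.62 mV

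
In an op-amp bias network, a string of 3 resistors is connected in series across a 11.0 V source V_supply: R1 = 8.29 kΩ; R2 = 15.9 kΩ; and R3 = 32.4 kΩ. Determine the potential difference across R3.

ΣR = 8.29 + 15.9 + 32.4 = 56.59 kΩ.
Voltage divider: V = V_supply · (32.40 / 56.59) = 11.0 × 0.5725 = 6.298 V.

V ≈ 6.30 V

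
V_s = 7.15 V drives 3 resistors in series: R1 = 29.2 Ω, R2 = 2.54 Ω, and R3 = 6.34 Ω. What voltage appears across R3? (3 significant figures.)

V ≈ 1.19 V

ΣR = 29.2 + 2.54 + 6.34 = 38.08 Ω.
Voltage divider: V = V_s · (6.340 / 38.08) = 7.15 × 0.1665 = 1.190 V.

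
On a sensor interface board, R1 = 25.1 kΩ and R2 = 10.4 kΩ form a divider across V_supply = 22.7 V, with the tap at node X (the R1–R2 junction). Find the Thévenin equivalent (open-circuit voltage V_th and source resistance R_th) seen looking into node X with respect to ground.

V_th is the unloaded tap voltage: V_supply · R2/(R1+R2) = 22.7 × 0.2930 = 6.650 V.
Zeroing V_supply shorts the top of R1 to ground, so R_th = R1 ‖ R2 = 7.353 kΩ.

V_th ≈ 6.65 V, R_th ≈ 7.35 kΩ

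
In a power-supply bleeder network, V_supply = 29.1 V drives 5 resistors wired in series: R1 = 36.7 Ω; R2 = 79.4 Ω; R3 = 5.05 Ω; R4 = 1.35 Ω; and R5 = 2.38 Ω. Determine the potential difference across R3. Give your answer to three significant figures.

Total series resistance ΣR = 36.7 + 79.4 + 5.05 + 1.35 + 2.38 = 124.9 Ω.
By the voltage-divider rule, V = 29.1 × 5.050/124.9 = 1.177 V.

V ≈ 1.18 V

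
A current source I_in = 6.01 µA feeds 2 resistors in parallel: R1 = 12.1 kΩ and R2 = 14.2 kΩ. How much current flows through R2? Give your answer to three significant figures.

Two-branch current divider: I_k = I_in · R_other/(R_1 + R_2).
So I = 6.01 × 12.1/26.30 = 2.765 µA.

I ≈ 2.77 µA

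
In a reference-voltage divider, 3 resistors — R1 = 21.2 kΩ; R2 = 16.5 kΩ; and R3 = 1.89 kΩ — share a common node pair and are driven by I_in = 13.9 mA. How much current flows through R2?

I ≈ 1.32 mA

ΣG = 1/21.2 + 1/16.5 + 1/1.89 = 0.6369.
Current divider: I(R2) = I_in · G_k/ΣG = 13.9 × (0.06061/0.6369) = 13.9 × 0.09516 = 1.323 mA.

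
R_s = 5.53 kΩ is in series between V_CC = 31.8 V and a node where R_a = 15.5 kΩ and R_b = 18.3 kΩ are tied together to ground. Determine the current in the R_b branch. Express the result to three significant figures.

Equivalent of the parallel group: R_p = 8.392 kΩ.
Node voltage V_A = V_CC · R_p/(R_s + R_p) = 31.8 × 0.6028 = 19.17 V.
I(R_b) = V_A / R_b = 19.17/18.3 = 1.047 mA.

I ≈ 1.05 mA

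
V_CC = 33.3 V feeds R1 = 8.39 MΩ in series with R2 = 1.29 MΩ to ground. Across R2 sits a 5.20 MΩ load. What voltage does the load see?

V_out ≈ 3.65 V

The load sits in parallel with R2, giving an effective lower resistance R2' = R2·R_L/(R2+R_L) = 1.034 MΩ.
Now apply the divider: V_out = 33.3 × 0.1097 = 3.652 V.
(Unloaded it would be 4.44 V; the load pulls it down.)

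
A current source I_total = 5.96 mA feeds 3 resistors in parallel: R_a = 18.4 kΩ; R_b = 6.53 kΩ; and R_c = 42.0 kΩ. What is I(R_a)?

ΣG = 1/18.4 + 1/6.53 + 1/42.0 = 0.2313.
By the current-divider rule, I = I_total · G_k/ΣG = 5.96 × 0.2350 = 1.400 mA.

I ≈ 1.40 mA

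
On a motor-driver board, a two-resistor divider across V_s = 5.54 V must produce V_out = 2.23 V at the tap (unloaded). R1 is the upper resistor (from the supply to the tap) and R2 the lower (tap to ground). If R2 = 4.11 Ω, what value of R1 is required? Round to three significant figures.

R1 ≈ 6.10 Ω

The divider ratio is R2/(R1+R2) = 2.23/5.54 = 0.4025.
Rearranging, R1 = R2·(1−k)/k = 4.11 × 1.484 = 6.100 Ω.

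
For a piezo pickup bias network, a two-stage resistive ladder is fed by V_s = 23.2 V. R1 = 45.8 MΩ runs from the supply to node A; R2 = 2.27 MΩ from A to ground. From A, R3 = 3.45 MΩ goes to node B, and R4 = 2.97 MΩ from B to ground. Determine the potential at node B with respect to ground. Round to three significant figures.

V_B ≈ 0.379 V

Looking into the second stage from A: R3 + R4 = 6.420 MΩ appears in parallel with R2.
Effective lower resistance at A: R2 ‖ 6.420 = 1.677 MΩ.
First divider: V_A = V_s · 1.677/(45.8 + 1.677) = 0.8195 V.
Stage 2 is unloaded, so V_B = V_A · R4/(R3+R4) = 0.8195 × 2.97/6.420 = 0.3791 V.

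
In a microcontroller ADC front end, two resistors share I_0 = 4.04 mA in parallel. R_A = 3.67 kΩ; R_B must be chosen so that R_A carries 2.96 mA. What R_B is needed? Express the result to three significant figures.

R_B ≈ 10.1 kΩ

The fraction through R_A equals R_B/(R_A+R_B).
With f = 0.7327, R_B = R_A · f/(1−f) = 3.67 × 2.741 = 10.06 kΩ.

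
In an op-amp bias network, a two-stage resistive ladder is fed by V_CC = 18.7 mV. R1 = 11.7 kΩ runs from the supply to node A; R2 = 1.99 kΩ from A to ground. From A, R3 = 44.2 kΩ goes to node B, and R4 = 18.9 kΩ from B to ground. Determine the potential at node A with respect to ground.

V_A ≈ 2.65 mV

Node A sees R2 in parallel with the series input of stage 2, R3 + R4 = 63.10 kΩ.
R2 ‖ (R3+R4) = 1.929 kΩ.
First divider: V_A = V_CC · 1.929/(11.7 + 1.929) = 2.647 mV.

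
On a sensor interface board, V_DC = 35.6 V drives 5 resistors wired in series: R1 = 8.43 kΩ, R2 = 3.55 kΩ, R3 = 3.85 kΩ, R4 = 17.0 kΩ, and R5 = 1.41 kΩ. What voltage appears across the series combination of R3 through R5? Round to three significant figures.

ΣR = 8.43 + 3.55 + 3.85 + 17.0 + 1.41 = 34.24 kΩ.
R_{R3..R5} = 3.85 + 17.0 + 1.41 = 22.26 kΩ.
By the voltage-divider rule, V = 35.6 × 22.26/34.24 = 23.14 V.

V ≈ 23.1 V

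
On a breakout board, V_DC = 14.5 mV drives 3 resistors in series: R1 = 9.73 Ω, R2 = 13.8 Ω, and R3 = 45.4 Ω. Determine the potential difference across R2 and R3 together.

V ≈ 12.5 mV

Series total: ΣR = 9.73 + 13.8 + 45.4 = 68.93 Ω.
R_{R2..R3} = 13.8 + 45.4 = 59.20 Ω.
By the voltage-divider rule, V = 14.5 × 59.20/68.93 = 12.45 mV.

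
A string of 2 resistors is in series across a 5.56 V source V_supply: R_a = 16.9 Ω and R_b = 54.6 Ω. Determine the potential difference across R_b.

V ≈ 4.25 V

Total series resistance ΣR = 16.9 + 54.6 = 71.50 Ω.
By the voltage-divider rule, V = 5.56 × 54.60/71.50 = 4.246 V.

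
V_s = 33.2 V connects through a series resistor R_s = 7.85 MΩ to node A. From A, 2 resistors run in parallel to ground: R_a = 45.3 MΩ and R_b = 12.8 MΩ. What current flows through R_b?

I ≈ 1.45 µA

Equivalent of the parallel group: R_p = 9.980 MΩ.
V_A by voltage divider: V_A = 33.2 × 9.980/(7.85 + 9.980) = 18.58 V.
I(R_b) = V_A / R_b = 18.58/12.8 = 1.452 µA.
(Equivalently: I_total = 1.862 µA, then current-divider fraction G_k/ΣG = 0.7797.)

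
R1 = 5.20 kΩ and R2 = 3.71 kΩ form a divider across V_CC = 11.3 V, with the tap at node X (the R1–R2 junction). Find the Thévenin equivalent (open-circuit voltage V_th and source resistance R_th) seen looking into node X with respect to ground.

Open-circuit (no load on X): V_th = V_CC · R2/(R1 + R2) = 11.3 × 3.71/(5.200 + 3.71) = 4.705 V.
Looking into X with the source shorted: R_th = R1·R2/(R1+R2) = 5.200 × 3.71/8.910 = 2.165 kΩ.

V_th ≈ 4.71 V, R_th ≈ 2.17 kΩ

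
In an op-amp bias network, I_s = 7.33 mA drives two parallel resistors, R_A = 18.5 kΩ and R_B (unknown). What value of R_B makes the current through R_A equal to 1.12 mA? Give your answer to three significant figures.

Two-branch current divider: I_A = I_s · R_B/(R_A + R_B).
With f = 0.1528, R_B = R_A · f/(1−f) = 18.5 × 0.1804 = 3.337 kΩ.

R_B ≈ 3.34 kΩ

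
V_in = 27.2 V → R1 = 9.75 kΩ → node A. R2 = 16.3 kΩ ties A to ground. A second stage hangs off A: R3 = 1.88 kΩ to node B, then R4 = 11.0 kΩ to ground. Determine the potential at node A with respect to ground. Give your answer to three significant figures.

V_A ≈ 11.5 V

Looking into the second stage from A: R3 + R4 = 12.88 kΩ appears in parallel with R2.
Effective lower resistance at A: R2 ‖ 12.88 = 7.195 kΩ.
So V_A = 27.2 × 0.4246 = 11.55 V.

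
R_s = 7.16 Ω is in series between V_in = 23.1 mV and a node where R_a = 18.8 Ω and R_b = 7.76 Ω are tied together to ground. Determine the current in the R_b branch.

Parallel bank: R_p = 1/(1/18.8 + 1/7.76) = 5.493 Ω.
Node voltage V_A = V_in · R_p/(R_s + R_p) = 23.1 × 0.4341 = 10.03 mV.
I(R_b) = V_A / R_b = 10.03/7.76 = 1.292 mA.
(Check via current divider: I_total = 1.826 mA; share G_k/ΣG = 0.7078 → same result.)

I ≈ 1.29 mA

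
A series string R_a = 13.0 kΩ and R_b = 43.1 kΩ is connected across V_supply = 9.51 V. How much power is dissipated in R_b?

ΣR = 56.10 kΩ → I = 9.51/56.10 = 0.1695 mA.
V(R_b) = I·R = 7.306 V; P = V·I = 7.306 × 0.1695 = 1.239 mW.

P ≈ 1.24 mW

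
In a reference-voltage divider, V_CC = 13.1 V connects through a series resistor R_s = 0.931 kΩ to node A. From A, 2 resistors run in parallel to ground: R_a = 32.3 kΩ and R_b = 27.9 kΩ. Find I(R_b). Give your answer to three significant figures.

I ≈ 0.442 mA

Parallel bank: R_p = 1/(1/32.3 + 1/27.9) = 14.97 kΩ.
V_A = 13.1 × 14.97/15.90 = 12.33 V.
Branch current I = V_A/R_b = 12.33/27.9 = 0.4420 mA.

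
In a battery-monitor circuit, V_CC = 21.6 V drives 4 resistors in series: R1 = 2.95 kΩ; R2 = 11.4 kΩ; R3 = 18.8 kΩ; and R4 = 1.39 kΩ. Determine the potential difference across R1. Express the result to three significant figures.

Total series resistance ΣR = 2.95 + 11.4 + 18.8 + 1.39 = 34.54 kΩ.
Voltage divider: V = V_CC · (2.950 / 34.54) = 21.6 × 0.08541 = 1.845 V.

V ≈ 1.84 V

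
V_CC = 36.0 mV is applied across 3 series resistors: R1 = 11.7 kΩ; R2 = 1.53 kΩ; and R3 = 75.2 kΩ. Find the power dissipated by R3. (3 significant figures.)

P ≈ 12.5 nW

Series current I = V_CC/ΣR = 36.0/88.43 = 0.4071 µA.
P = I²R = 0.1657 × 75.2 = 12.46 nW.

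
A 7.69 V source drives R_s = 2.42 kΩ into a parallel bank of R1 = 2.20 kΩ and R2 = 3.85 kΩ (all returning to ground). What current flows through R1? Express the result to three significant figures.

I ≈ 1.28 mA

Equivalent of the parallel group: R_p = 1.400 kΩ.
V_A = 7.69 × 1.400/3.820 = 2.818 V.
I(R1) = V_A / R1 = 2.818/2.20 = 1.281 mA.
(Equivalently: I_total = 2.013 mA, then current-divider fraction G_k/ΣG = 0.6364.)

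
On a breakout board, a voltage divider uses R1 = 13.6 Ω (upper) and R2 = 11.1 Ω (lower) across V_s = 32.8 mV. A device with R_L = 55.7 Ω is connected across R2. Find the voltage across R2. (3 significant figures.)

V_out ≈ 13.3 mV

The load sits in parallel with R2, giving an effective lower resistance R2' = R2·R_L/(R2+R_L) = 9.256 Ω.
Then V_out = V_s · R2'/(R1 + R2') = 32.8 × 9.256/22.86 = 13.28 mV.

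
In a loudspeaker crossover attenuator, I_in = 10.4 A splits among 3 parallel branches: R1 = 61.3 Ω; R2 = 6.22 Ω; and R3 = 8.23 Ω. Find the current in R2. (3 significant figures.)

I ≈ 5.60 A

Total conductance ΣG = 1/61.3 + 1/6.22 + 1/8.23 = 0.2986 (units of 1/Ω).
Current divider: I(R2) = I_in · G_k/ΣG = 10.4 × (0.1608/0.2986) = 10.4 × 0.5384 = 5.600 A.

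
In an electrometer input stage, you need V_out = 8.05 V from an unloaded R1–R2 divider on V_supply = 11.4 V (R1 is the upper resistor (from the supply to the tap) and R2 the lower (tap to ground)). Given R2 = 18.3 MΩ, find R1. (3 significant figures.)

R1 ≈ 7.62 MΩ

V_out/V_supply = R2/(R1+R2) = 0.7061.
R1 = R2·(1/k − 1) = 18.3 × 0.4161 = 7.616 MΩ.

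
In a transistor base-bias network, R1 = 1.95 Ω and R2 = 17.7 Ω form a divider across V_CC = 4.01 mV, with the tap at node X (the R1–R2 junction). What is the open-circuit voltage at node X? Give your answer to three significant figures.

V_th ≈ 3.61 mV

V_th is the unloaded tap voltage: V_CC · R2/(R1+R2) = 4.01 × 0.9008 = 3.612 mV.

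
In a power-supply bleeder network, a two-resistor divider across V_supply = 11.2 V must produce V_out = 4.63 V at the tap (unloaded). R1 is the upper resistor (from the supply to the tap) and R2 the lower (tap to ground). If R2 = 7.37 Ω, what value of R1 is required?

R1 ≈ 10.5 Ω

The divider ratio is R2/(R1+R2) = 4.63/11.2 = 0.4134.
R1 = R2·(1/k − 1) = 7.37 × 1.419 = 10.46 Ω.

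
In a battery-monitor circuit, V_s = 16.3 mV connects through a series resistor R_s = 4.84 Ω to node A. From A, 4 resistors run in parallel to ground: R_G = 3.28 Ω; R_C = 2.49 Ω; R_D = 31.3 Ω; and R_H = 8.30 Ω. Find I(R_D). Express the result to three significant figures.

Equivalent of the parallel group: R_p = 1.164 Ω.
V_A by voltage divider: V_A = 16.3 × 1.164/(4.84 + 1.164) = 3.161 mV.
I(R_D) = V_A / R_D = 3.161/31.3 = 0.1010 mA.

I ≈ 0.101 mA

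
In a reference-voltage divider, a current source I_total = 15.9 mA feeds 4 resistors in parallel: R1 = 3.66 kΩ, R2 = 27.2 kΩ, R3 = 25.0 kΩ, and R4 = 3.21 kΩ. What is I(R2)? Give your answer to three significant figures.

I ≈ 0.884 mA

Conductances: ΣG = 1/3.66 + 1/27.2 + 1/25.0 + 1/3.21 = 0.6615 (1/kΩ).
Current divider: I(R2) = I_total · G_k/ΣG = 15.9 × (0.03676/0.6615) = 15.9 × 0.05558 = 0.8837 mA.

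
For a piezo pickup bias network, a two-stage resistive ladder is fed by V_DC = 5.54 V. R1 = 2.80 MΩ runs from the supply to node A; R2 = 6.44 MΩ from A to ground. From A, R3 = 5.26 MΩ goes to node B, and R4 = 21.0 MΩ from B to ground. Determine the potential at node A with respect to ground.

Node A sees R2 in parallel with the series input of stage 2, R3 + R4 = 26.26 MΩ.
R2 ‖ (R3+R4) = 5.172 MΩ.
So V_A = 5.54 × 0.6488 = 3.594 V.

V_A ≈ 3.59 V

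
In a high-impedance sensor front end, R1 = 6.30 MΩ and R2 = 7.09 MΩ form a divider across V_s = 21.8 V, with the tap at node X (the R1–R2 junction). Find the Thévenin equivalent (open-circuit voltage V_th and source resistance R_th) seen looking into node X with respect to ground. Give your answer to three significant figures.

With X open, the divider is unloaded: V_th = 21.8 × 7.09/13.39 = 11.54 V.
Looking into X with the source shorted: R_th = R1·R2/(R1+R2) = 6.300 × 7.09/13.39 = 3.336 MΩ.

V_th ≈ 11.5 V, R_th ≈ 3.34 MΩ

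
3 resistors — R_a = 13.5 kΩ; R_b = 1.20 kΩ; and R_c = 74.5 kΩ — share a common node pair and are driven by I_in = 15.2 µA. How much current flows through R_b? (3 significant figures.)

I ≈ 13.8 µA

Conductances: ΣG = 1/13.5 + 1/1.20 + 1/74.5 = 0.9208 (1/kΩ).
By the current-divider rule, I = I_in · G_k/ΣG = 15.2 × 0.9050 = 13.76 µA.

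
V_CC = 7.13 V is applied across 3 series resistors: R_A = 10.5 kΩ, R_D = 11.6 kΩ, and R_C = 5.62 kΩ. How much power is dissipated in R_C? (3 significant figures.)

P ≈ 0.372 mW

ΣR = 27.72 kΩ → I = 7.13/27.72 = 0.2572 mA.
P = I²R = 0.06616 × 5.62 = 0.3718 mW.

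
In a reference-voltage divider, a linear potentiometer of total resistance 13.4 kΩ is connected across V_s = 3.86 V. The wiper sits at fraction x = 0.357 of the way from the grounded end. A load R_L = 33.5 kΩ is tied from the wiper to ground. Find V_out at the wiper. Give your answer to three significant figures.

V_out ≈ 1.26 V

The pot divides into 8.616 kΩ above the wiper and 4.784 kΩ below.
(x·R_p) ‖ R_L = 4.186 kΩ.
Then V_out = V_s · 4.186/(8.616 + 4.186) = 1.262 V.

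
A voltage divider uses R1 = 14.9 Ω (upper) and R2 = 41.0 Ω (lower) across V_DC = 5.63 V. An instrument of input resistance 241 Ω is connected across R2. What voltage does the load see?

V_out ≈ 3.95 V

R2 ‖ R_L = (41.0 × 241)/(41.0 + 241) = 35.04 Ω.
Now apply the divider: V_out = 5.63 × 0.7016 = 3.950 V.
(Unloaded it would be 4.13 V; the load pulls it down.)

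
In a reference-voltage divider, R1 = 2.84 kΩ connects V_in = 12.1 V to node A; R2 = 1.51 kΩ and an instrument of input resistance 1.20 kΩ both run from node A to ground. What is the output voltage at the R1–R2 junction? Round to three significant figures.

R2 ‖ R_L = (1.51 × 1.20)/(1.51 + 1.20) = 0.6686 kΩ.
Then V_out = V_in · R2'/(R1 + R2') = 12.1 × 0.6686/3.509 = 2.306 V.

V_out ≈ 2.31 V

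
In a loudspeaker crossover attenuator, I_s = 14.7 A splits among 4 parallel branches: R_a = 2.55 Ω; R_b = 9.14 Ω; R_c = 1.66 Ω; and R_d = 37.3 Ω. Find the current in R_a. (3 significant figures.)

I ≈ 5.10 A

Total conductance ΣG = 1/2.55 + 1/9.14 + 1/1.66 + 1/37.3 = 1.131 (units of 1/Ω).
Current divider: I(R_a) = I_s · G_k/ΣG = 14.7 × (0.3922/1.131) = 14.7 × 0.3468 = 5.098 A.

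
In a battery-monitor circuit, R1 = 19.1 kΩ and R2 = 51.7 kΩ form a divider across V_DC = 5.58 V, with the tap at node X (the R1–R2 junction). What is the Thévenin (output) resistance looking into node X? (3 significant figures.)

R_th ≈ 13.9 kΩ

With V_DC suppressed (replaced by a short), R_th = R1 ‖ R2 = (19.10 × 51.7)/(19.10 + 51.7) = 13.95 kΩ.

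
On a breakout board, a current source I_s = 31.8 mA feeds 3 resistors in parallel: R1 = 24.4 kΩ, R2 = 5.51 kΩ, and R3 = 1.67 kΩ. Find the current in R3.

Total conductance ΣG = 1/24.4 + 1/5.51 + 1/1.67 = 0.8213 (units of 1/kΩ).
R3 takes the fraction G_k/ΣG = 0.5988/0.8213 = 0.7291, so I = 31.8 × 0.7291 = 23.19 mA.

I ≈ 23.2 mA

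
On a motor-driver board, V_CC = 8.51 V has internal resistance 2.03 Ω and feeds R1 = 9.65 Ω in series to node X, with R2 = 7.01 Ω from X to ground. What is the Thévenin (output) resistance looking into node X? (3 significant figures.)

R_th ≈ 4.38 Ω

R1' = 2.03 + 9.65 = 11.68 Ω (source resistance + R1).
Zeroing V_CC shorts the top of R1' to ground, so R_th = R1' ‖ R2 = 4.381 Ω.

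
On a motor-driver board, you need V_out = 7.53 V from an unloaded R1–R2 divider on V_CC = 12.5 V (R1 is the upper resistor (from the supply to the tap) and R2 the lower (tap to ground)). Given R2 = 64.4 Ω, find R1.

R1 ≈ 42.5 Ω

The divider ratio is R2/(R1+R2) = 7.53/12.5 = 0.6024.
So R1 = R2 · (V_CC/V_out − 1) = 64.4 × (12.5/7.53 − 1) = 64.4 × 0.6600 = 42.51 Ω.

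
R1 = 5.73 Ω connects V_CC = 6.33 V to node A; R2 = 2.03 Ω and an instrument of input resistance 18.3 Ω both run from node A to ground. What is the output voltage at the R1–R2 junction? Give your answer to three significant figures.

R2 ‖ R_L = (2.03 × 18.3)/(2.03 + 18.3) = 1.827 Ω.
Now apply the divider: V_out = 6.33 × 0.2418 = 1.531 V.
(Unloaded it would be 1.66 V; the load pulls it down.)

V_out ≈ 1.53 V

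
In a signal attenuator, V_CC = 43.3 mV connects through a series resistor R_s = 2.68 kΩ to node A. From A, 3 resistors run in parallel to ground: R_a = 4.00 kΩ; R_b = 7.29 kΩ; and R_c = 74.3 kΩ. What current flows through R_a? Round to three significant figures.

I ≈ 5.22 µA

Equivalent of the parallel group: R_p = 2.496 kΩ.
Node voltage V_A = V_CC · R_p/(R_s + R_p) = 43.3 × 0.4822 = 20.88 mV.
I(R_a) = V_A / R_a = 20.88/4.00 = 5.220 µA.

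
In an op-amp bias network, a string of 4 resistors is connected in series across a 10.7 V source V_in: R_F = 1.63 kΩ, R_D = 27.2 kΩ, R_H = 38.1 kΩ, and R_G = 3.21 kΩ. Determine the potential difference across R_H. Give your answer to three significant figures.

V ≈ 5.81 V

ΣR = 1.63 + 27.2 + 38.1 + 3.21 = 70.14 kΩ.
Voltage divider: V = V_in · (38.10 / 70.14) = 10.7 × 0.5432 = 5.812 V.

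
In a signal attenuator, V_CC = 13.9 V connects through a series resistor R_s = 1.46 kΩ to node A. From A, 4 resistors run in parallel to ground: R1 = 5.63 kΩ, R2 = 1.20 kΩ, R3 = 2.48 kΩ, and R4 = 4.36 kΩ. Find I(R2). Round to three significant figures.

Equivalent of the parallel group: R_p = 0.6084 kΩ.
Node voltage V_A = V_CC · R_p/(R_s + R_p) = 13.9 × 0.2942 = 4.089 V.
Branch current I = V_A/R2 = 4.089/1.20 = 3.407 mA.
(Equivalently: I_total = 6.720 mA, then current-divider fraction G_k/ΣG = 0.5070.)

I ≈ 3.41 mA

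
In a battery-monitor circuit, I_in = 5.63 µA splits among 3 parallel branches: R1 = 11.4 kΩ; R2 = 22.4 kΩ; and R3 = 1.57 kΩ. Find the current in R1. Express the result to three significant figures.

Total conductance ΣG = 1/11.4 + 1/22.4 + 1/1.57 = 0.7693 (units of 1/kΩ).
R1 takes the fraction G_k/ΣG = 0.08772/0.7693 = 0.1140, so I = 5.63 × 0.1140 = 0.6420 µA.

I ≈ 0.642 µA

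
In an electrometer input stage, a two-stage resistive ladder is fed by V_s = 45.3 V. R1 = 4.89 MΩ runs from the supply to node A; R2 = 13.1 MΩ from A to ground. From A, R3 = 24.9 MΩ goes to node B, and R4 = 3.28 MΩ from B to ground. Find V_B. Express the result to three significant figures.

V_B ≈ 3.41 V

Looking into the second stage from A: R3 + R4 = 28.18 MΩ appears in parallel with R2.
Effective lower resistance at A: R2 ‖ 28.18 = 8.943 MΩ.
So V_A = 45.3 × 0.6465 = 29.29 V.
Stage 2 is unloaded, so V_B = V_A · R4/(R3+R4) = 29.29 × 3.28/28.18 = 3.409 V.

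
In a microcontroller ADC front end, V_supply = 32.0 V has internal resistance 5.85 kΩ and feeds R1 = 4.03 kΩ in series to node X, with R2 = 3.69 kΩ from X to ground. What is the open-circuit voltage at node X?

V_th ≈ 8.70 V

R1' = 5.85 + 4.03 = 9.880 kΩ (source resistance + R1).
With X open, the divider is unloaded: V_th = 32.0 × 3.69/13.57 = 8.702 V.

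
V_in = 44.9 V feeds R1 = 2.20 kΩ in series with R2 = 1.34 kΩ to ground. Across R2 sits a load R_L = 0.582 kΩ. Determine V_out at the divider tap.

V_out ≈ 6.99 V

The load sits in parallel with R2, giving an effective lower resistance R2' = R2·R_L/(R2+R_L) = 0.4058 kΩ.
Voltage divider with the loaded lower leg: V_out = 44.9 × 0.4058/(2.20 + 0.4058) = 44.9 × 0.1557 = 6.992 V.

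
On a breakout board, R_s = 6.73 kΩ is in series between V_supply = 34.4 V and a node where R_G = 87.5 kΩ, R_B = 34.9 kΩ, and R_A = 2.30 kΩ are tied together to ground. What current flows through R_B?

Parallel bank: R_p = 1/(1/87.5 + 1/34.9 + 1/2.30) = 2.106 kΩ.
Node voltage V_A = V_supply · R_p/(R_s + R_p) = 34.4 × 0.2383 = 8.199 V.
I(R_B) = V_A / R_B = 8.199/34.9 = 0.2349 mA.
(Check via current divider: I_total = 3.893 mA; share G_k/ΣG = 0.06034 → same result.)

I ≈ 0.235 mA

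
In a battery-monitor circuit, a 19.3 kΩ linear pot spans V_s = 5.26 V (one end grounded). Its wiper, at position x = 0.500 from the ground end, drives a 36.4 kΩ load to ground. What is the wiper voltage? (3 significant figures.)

Split the track: R_lower = x·R_p = 9.650 kΩ, R_upper = (1−x)·R_p = 9.650 kΩ.
(x·R_p) ‖ R_L = 7.628 kΩ.
Then V_out = V_s · 7.628/(9.650 + 7.628) = 2.322 V.
(Unloaded: V_out = x·V_s = 2.63 V.)

V_out ≈ 2.32 V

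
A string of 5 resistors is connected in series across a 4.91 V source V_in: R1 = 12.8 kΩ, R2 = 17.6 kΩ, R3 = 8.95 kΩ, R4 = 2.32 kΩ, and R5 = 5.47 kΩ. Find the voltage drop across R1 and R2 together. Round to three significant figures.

Series total: ΣR = 12.8 + 17.6 + 8.95 + 2.32 + 5.47 = 47.14 kΩ.
R_{R1..R2} = 12.8 + 17.6 = 30.40 kΩ.
Voltage divider: V = V_in · (30.40 / 47.14) = 4.91 × 0.6449 = 3.166 V.

V ≈ 3.17 V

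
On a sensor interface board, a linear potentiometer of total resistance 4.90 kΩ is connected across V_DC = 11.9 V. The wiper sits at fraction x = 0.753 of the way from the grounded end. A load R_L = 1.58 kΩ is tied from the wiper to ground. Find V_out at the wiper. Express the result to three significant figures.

V_out ≈ 5.68 V

Lower segment x·R_p = 3.690 kΩ; upper segment (1−x)·R_p = 1.210 kΩ.
Lower segment in parallel with the load: 3.690 ‖ 1.58 = 1.106 kΩ.
Loaded-divider output: V_out = 11.9 × 0.4775 = 5.683 V.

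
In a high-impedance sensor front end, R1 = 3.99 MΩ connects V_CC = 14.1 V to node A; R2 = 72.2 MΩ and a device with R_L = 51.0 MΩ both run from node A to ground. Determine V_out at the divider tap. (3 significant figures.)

V_out ≈ 12.4 V

First combine the lower leg with the load: R2 ‖ R_L = 29.89 MΩ.
Now apply the divider: V_out = 14.1 × 0.8822 = 12.44 V.
(Unloaded it would be 13.4 V; the load pulls it down.)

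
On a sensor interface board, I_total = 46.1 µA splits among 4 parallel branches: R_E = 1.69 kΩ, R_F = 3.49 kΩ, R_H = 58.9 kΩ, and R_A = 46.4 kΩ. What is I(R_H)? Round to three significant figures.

I ≈ 0.854 µA

Total conductance ΣG = 1/1.69 + 1/3.49 + 1/58.9 + 1/46.4 = 0.9168 (units of 1/kΩ).
R_H takes the fraction G_k/ΣG = 0.01698/0.9168 = 0.01852, so I = 46.1 × 0.01852 = 0.8537 µA.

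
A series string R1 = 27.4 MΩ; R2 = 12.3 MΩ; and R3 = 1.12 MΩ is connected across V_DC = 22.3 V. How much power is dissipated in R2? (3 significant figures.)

ΣR = 40.82 MΩ → I = 22.3/40.82 = 0.5463 µA.
P(R2) = I²·R2 = (0.5463)² × 12.3 = 3.671 µW.

P ≈ 3.67 µW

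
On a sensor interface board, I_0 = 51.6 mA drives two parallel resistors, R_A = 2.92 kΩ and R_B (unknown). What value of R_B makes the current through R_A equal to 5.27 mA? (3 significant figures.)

The fraction through R_A equals R_B/(R_A+R_B).
5.27/51.6 = R_B/(R_A + R_B) → R_B = R_A · (0.1021)/(1 − 0.1021) = 2.92 × 0.1137 = 0.3321 kΩ.

R_B ≈ 0.332 kΩ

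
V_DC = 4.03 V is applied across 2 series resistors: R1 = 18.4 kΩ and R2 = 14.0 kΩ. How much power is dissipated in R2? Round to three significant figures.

P ≈ 0.217 mW

ΣR = 32.40 kΩ → I = 4.03/32.40 = 0.1244 mA.
P = I²R = 0.01547 × 14.0 = 0.2166 mW.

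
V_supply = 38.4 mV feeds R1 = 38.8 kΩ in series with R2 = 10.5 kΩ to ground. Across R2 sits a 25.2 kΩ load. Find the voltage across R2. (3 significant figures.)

V_out ≈ 6.16 mV

R2 ‖ R_L = (10.5 × 25.2)/(10.5 + 25.2) = 7.412 kΩ.
Now apply the divider: V_out = 38.4 × 0.1604 = 6.159 mV.
(Unloaded it would be 8.18 mV; the load pulls it down.)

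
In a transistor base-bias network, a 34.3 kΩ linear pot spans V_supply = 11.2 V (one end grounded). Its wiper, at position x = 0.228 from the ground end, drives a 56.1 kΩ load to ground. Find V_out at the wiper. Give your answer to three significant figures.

V_out ≈ 2.31 V

The pot divides into 26.48 kΩ above the wiper and 7.820 kΩ below.
(x·R_p) ‖ R_L = 6.864 kΩ.
V_out = 11.2 × 6.864/(26.48 + 6.864) = 2.305 V.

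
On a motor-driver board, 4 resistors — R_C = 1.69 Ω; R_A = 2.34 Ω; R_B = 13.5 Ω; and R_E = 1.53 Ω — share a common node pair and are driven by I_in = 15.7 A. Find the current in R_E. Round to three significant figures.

Conductances: ΣG = 1/1.69 + 1/2.34 + 1/13.5 + 1/1.53 = 1.747 (1/Ω).
Current divider: I(R_E) = I_in · G_k/ΣG = 15.7 × (0.6536/1.747) = 15.7 × 0.3742 = 5.875 A.

I ≈ 5.87 A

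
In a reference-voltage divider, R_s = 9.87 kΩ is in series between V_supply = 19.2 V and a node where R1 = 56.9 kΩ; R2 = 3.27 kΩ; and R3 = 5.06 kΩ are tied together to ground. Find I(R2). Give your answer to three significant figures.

Parallel bank: R_p = 1/(1/56.9 + 1/3.27 + 1/5.06) = 1.919 kΩ.
V_A = 19.2 × 1.919/11.79 = 3.126 V.
I(R2) = V_A / R2 = 3.126/3.27 = 0.9559 mA.

I ≈ 0.956 mA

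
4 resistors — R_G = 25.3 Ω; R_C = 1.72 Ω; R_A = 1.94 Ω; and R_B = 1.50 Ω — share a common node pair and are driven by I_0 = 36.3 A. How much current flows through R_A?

I ≈ 10.4 A

Conductances: ΣG = 1/25.3 + 1/1.72 + 1/1.94 + 1/1.50 = 1.803 (1/Ω).
R_A takes the fraction G_k/ΣG = 0.5155/1.803 = 0.2859, so I = 36.3 × 0.2859 = 10.38 A.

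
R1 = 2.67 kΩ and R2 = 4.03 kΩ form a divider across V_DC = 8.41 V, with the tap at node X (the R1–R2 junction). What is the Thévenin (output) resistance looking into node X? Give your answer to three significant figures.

R_th ≈ 1.61 kΩ

Zeroing V_DC shorts the top of R1 to ground, so R_th = R1 ‖ R2 = 1.606 kΩ.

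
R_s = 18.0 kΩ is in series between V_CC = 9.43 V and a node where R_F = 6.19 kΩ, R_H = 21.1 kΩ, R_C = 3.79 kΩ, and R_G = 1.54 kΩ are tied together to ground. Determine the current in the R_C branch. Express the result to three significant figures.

Equivalent of the parallel group: R_p = 0.8911 kΩ.
V_A by voltage divider: V_A = 9.43 × 0.8911/(18.0 + 0.8911) = 0.4448 V.
Branch current I = V_A/R_C = 0.4448/3.79 = 0.1174 mA.

I ≈ 0.117 mA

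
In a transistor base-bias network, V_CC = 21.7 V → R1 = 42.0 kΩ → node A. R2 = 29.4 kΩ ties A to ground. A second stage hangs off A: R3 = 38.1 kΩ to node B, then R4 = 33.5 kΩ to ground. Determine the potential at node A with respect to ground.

V_A ≈ 7.20 V

The second stage (R3 + R4 = 71.60 kΩ) loads node A in parallel with R2.
Effective lower resistance at A: R2 ‖ 71.60 = 20.84 kΩ.
V_A = 21.7 × 20.84/(42.0 + 20.84) = 7.197 V.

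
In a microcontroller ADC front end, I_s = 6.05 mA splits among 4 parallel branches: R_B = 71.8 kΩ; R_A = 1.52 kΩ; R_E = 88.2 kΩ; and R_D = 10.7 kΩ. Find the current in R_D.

I ≈ 0.728 mA

ΣG = 1/71.8 + 1/1.52 + 1/88.2 + 1/10.7 = 0.7766.
R_D takes the fraction G_k/ΣG = 0.09346/0.7766 = 0.1203, so I = 6.05 × 0.1203 = 0.7281 mA.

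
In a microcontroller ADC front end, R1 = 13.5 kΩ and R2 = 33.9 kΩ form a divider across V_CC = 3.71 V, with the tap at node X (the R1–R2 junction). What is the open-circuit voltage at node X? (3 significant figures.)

V_th ≈ 2.65 V

Open-circuit (no load on X): V_th = V_CC · R2/(R1 + R2) = 3.71 × 33.9/(13.50 + 33.9) = 2.653 V.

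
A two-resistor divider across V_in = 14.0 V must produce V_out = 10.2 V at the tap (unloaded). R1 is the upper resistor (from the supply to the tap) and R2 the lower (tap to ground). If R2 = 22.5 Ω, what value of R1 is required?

R1 ≈ 8.38 Ω

V_out/V_in = R2/(R1+R2) = 0.7286.
So R1 = R2 · (V_in/V_out − 1) = 22.5 × (14.0/10.2 − 1) = 22.5 × 0.3725 = 8.382 Ω.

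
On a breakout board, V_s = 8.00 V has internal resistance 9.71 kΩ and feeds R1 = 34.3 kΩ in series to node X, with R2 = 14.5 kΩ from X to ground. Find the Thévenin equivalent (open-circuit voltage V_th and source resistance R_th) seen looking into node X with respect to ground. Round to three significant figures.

V_th ≈ 1.98 V, R_th ≈ 10.9 kΩ

R1' = 9.71 + 34.3 = 44.01 kΩ (source resistance + R1).
V_th is the unloaded tap voltage: V_s · R2/(R1'+R2) = 8.00 × 0.2478 = 1.983 V.
Zeroing V_s shorts the top of R1' to ground, so R_th = R1' ‖ R2 = 10.91 kΩ.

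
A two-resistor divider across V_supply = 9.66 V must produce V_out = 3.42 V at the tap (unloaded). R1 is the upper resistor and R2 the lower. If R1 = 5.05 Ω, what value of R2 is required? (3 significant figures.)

R2 ≈ 2.77 Ω

Required fraction k = V_out/V_supply = 0.3540.
R2 = R1 · 0.3540/(1 − 0.3540) = 2.768 Ω.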